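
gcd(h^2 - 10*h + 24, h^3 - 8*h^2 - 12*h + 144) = h - 6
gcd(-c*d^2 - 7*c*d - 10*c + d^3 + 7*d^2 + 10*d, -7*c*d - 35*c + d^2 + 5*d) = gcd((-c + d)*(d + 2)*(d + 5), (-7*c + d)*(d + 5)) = d + 5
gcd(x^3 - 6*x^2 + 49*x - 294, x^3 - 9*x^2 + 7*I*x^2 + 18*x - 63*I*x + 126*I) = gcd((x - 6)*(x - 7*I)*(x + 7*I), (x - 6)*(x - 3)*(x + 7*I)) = x^2 + x*(-6 + 7*I) - 42*I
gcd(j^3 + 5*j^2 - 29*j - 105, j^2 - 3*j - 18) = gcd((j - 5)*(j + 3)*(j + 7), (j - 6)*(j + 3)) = j + 3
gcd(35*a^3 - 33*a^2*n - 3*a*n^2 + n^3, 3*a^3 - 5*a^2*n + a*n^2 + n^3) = a - n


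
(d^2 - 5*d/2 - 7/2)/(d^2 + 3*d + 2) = (d - 7/2)/(d + 2)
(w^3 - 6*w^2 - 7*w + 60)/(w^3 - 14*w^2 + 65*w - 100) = (w + 3)/(w - 5)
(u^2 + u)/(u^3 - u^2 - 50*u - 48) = u/(u^2 - 2*u - 48)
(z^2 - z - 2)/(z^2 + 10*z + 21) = (z^2 - z - 2)/(z^2 + 10*z + 21)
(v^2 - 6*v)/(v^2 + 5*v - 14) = v*(v - 6)/(v^2 + 5*v - 14)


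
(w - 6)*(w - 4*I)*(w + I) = w^3 - 6*w^2 - 3*I*w^2 + 4*w + 18*I*w - 24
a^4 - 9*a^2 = a^2*(a - 3)*(a + 3)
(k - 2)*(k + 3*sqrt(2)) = k^2 - 2*k + 3*sqrt(2)*k - 6*sqrt(2)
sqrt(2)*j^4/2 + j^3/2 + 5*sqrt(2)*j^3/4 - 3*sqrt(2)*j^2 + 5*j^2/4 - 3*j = j*(j - 3/2)*(j + 4)*(sqrt(2)*j/2 + 1/2)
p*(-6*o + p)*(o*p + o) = -6*o^2*p^2 - 6*o^2*p + o*p^3 + o*p^2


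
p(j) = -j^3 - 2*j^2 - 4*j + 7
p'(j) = -3*j^2 - 4*j - 4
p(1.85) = -13.58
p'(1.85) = -21.67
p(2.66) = -36.61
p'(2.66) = -35.87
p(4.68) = -158.03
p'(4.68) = -88.43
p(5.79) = -277.31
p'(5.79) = -127.73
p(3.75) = -88.86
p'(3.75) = -61.19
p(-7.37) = 328.16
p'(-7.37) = -137.47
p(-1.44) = 11.60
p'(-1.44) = -4.46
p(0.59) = 3.74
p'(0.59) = -7.40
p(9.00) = -920.00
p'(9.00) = -283.00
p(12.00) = -2057.00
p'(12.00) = -484.00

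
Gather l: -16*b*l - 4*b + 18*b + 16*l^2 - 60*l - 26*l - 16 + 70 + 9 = 14*b + 16*l^2 + l*(-16*b - 86) + 63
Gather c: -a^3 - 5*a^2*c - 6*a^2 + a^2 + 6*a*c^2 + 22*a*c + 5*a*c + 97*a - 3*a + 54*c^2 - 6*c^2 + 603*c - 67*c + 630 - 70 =-a^3 - 5*a^2 + 94*a + c^2*(6*a + 48) + c*(-5*a^2 + 27*a + 536) + 560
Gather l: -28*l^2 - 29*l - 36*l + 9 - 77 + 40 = -28*l^2 - 65*l - 28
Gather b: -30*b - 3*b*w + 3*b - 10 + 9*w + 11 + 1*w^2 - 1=b*(-3*w - 27) + w^2 + 9*w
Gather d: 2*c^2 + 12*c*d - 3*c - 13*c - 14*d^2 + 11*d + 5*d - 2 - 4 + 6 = 2*c^2 - 16*c - 14*d^2 + d*(12*c + 16)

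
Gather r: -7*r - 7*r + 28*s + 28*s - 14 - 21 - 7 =-14*r + 56*s - 42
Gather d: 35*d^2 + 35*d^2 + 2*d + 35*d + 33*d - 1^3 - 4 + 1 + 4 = 70*d^2 + 70*d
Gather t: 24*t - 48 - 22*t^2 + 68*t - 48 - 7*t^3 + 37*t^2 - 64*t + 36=-7*t^3 + 15*t^2 + 28*t - 60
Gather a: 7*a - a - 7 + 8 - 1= 6*a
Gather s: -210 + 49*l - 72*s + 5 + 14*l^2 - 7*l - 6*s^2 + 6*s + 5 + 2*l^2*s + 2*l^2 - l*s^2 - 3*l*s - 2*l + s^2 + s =16*l^2 + 40*l + s^2*(-l - 5) + s*(2*l^2 - 3*l - 65) - 200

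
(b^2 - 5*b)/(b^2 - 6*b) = (b - 5)/(b - 6)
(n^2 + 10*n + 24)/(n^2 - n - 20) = (n + 6)/(n - 5)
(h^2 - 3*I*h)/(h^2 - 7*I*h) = (h - 3*I)/(h - 7*I)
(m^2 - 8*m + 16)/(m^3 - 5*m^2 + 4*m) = (m - 4)/(m*(m - 1))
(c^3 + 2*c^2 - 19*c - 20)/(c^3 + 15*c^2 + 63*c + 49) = (c^2 + c - 20)/(c^2 + 14*c + 49)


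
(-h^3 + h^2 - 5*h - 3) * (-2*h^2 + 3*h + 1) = 2*h^5 - 5*h^4 + 12*h^3 - 8*h^2 - 14*h - 3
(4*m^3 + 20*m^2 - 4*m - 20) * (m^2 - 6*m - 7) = 4*m^5 - 4*m^4 - 152*m^3 - 136*m^2 + 148*m + 140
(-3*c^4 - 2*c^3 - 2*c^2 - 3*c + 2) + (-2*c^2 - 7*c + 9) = -3*c^4 - 2*c^3 - 4*c^2 - 10*c + 11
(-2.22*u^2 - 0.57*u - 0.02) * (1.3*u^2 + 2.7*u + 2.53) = -2.886*u^4 - 6.735*u^3 - 7.1816*u^2 - 1.4961*u - 0.0506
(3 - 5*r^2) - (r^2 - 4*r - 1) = -6*r^2 + 4*r + 4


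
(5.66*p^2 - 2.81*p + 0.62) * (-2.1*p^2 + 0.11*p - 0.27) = -11.886*p^4 + 6.5236*p^3 - 3.1393*p^2 + 0.8269*p - 0.1674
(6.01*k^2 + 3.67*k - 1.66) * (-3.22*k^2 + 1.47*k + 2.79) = -19.3522*k^4 - 2.9827*k^3 + 27.508*k^2 + 7.7991*k - 4.6314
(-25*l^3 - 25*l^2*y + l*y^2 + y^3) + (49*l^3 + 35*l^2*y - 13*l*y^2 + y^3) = 24*l^3 + 10*l^2*y - 12*l*y^2 + 2*y^3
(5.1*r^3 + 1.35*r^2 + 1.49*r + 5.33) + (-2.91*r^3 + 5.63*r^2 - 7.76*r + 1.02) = 2.19*r^3 + 6.98*r^2 - 6.27*r + 6.35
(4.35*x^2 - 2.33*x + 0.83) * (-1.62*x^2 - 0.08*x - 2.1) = -7.047*x^4 + 3.4266*x^3 - 10.2932*x^2 + 4.8266*x - 1.743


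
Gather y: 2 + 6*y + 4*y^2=4*y^2 + 6*y + 2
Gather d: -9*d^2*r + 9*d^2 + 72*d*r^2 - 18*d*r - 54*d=d^2*(9 - 9*r) + d*(72*r^2 - 18*r - 54)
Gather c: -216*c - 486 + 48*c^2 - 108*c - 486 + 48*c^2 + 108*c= 96*c^2 - 216*c - 972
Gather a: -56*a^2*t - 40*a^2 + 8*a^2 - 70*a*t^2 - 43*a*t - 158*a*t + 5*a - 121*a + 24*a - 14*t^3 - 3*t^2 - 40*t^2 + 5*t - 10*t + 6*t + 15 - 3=a^2*(-56*t - 32) + a*(-70*t^2 - 201*t - 92) - 14*t^3 - 43*t^2 + t + 12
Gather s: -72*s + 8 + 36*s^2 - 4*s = 36*s^2 - 76*s + 8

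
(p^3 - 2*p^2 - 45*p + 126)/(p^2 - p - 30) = (p^2 + 4*p - 21)/(p + 5)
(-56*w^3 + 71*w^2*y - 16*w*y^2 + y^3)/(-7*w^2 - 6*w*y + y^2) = (8*w^2 - 9*w*y + y^2)/(w + y)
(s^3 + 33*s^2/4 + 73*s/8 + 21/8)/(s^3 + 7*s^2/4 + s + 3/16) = 2*(s + 7)/(2*s + 1)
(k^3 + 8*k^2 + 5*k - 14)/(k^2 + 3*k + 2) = (k^2 + 6*k - 7)/(k + 1)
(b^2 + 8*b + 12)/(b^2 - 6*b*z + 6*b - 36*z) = (-b - 2)/(-b + 6*z)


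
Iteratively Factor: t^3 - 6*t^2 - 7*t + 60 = (t - 4)*(t^2 - 2*t - 15) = (t - 5)*(t - 4)*(t + 3)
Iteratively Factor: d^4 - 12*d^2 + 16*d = (d)*(d^3 - 12*d + 16) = d*(d - 2)*(d^2 + 2*d - 8) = d*(d - 2)*(d + 4)*(d - 2)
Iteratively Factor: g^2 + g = (g)*(g + 1)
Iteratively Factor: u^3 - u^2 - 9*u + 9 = (u + 3)*(u^2 - 4*u + 3) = (u - 1)*(u + 3)*(u - 3)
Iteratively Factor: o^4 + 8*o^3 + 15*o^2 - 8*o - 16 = (o + 4)*(o^3 + 4*o^2 - o - 4) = (o + 1)*(o + 4)*(o^2 + 3*o - 4) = (o + 1)*(o + 4)^2*(o - 1)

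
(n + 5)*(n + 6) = n^2 + 11*n + 30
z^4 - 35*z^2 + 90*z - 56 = (z - 4)*(z - 2)*(z - 1)*(z + 7)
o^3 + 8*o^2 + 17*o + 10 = (o + 1)*(o + 2)*(o + 5)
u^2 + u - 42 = (u - 6)*(u + 7)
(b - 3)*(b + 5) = b^2 + 2*b - 15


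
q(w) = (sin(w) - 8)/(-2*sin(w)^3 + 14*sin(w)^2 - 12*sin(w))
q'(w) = (sin(w) - 8)*(6*sin(w)^2*cos(w) - 28*sin(w)*cos(w) + 12*cos(w))/(-2*sin(w)^3 + 14*sin(w)^2 - 12*sin(w))^2 + cos(w)/(-2*sin(w)^3 + 14*sin(w)^2 - 12*sin(w))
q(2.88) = 3.52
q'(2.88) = 8.40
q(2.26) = 3.92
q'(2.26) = -7.83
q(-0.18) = -3.14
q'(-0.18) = -19.97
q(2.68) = 2.75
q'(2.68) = 0.97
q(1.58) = 16528.22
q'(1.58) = -3591488.34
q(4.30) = -0.37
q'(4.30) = 0.24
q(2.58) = 2.74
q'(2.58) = -0.72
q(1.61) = 911.69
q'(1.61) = -46470.52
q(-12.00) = 2.75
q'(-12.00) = 0.80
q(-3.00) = -4.12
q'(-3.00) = 32.61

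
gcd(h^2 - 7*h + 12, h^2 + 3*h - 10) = 1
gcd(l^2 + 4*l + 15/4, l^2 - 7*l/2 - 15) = l + 5/2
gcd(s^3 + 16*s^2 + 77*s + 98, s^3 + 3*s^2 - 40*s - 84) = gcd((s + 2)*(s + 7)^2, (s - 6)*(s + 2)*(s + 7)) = s^2 + 9*s + 14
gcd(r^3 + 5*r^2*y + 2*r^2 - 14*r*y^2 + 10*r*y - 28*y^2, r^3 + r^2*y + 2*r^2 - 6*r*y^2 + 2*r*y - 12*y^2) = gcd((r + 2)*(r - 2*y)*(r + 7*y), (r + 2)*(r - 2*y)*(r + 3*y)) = -r^2 + 2*r*y - 2*r + 4*y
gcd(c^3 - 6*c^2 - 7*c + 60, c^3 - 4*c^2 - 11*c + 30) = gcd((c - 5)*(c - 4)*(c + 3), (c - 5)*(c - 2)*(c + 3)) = c^2 - 2*c - 15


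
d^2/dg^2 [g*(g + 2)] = 2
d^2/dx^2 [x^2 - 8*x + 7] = 2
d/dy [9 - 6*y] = -6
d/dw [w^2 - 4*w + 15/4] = 2*w - 4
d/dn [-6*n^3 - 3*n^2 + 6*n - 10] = -18*n^2 - 6*n + 6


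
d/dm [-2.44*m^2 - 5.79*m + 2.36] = -4.88*m - 5.79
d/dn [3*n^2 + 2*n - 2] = 6*n + 2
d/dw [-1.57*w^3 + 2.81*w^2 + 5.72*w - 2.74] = -4.71*w^2 + 5.62*w + 5.72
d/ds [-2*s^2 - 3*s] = -4*s - 3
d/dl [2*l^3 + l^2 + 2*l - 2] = 6*l^2 + 2*l + 2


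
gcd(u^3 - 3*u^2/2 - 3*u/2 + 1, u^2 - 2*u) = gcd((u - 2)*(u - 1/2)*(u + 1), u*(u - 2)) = u - 2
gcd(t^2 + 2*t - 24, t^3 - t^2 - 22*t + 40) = t - 4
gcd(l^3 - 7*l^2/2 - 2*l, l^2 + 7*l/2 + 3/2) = l + 1/2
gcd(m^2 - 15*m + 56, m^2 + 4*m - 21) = 1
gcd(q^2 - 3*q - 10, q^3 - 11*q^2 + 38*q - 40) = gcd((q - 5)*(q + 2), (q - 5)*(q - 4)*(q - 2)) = q - 5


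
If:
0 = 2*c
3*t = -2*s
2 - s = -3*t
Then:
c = 0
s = 2/3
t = -4/9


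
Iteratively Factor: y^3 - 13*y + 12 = (y + 4)*(y^2 - 4*y + 3) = (y - 1)*(y + 4)*(y - 3)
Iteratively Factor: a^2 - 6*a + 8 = (a - 2)*(a - 4)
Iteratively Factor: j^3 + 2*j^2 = (j + 2)*(j^2) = j*(j + 2)*(j)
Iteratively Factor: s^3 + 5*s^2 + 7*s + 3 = (s + 1)*(s^2 + 4*s + 3) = (s + 1)*(s + 3)*(s + 1)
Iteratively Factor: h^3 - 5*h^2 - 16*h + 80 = (h - 4)*(h^2 - h - 20) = (h - 5)*(h - 4)*(h + 4)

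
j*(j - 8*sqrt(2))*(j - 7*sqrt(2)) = j^3 - 15*sqrt(2)*j^2 + 112*j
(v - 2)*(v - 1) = v^2 - 3*v + 2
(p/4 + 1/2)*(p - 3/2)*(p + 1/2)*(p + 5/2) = p^4/4 + 7*p^3/8 - p^2/16 - 67*p/32 - 15/16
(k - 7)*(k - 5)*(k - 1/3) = k^3 - 37*k^2/3 + 39*k - 35/3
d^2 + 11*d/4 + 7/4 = (d + 1)*(d + 7/4)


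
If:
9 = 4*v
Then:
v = 9/4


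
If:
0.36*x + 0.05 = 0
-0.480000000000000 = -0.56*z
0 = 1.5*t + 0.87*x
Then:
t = 0.08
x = -0.14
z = 0.86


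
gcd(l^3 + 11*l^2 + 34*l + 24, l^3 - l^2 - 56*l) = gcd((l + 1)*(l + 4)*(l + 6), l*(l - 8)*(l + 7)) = 1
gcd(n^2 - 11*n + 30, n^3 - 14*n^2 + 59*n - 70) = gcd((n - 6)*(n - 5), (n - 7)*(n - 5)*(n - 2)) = n - 5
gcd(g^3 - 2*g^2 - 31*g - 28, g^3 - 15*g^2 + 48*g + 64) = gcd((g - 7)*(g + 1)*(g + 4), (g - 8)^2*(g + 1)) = g + 1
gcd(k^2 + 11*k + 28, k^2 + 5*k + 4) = k + 4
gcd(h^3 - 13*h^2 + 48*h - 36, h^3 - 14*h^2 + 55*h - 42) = h^2 - 7*h + 6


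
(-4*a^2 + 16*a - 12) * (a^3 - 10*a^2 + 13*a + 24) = -4*a^5 + 56*a^4 - 224*a^3 + 232*a^2 + 228*a - 288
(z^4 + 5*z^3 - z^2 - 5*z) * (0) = 0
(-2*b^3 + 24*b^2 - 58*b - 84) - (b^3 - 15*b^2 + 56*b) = -3*b^3 + 39*b^2 - 114*b - 84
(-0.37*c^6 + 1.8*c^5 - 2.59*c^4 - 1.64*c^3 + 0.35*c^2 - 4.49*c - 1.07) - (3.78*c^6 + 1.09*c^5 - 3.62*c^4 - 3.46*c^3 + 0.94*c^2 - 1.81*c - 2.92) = -4.15*c^6 + 0.71*c^5 + 1.03*c^4 + 1.82*c^3 - 0.59*c^2 - 2.68*c + 1.85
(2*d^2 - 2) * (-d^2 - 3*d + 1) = -2*d^4 - 6*d^3 + 4*d^2 + 6*d - 2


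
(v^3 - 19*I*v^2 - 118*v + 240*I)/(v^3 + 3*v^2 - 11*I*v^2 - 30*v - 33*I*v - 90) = (v - 8*I)/(v + 3)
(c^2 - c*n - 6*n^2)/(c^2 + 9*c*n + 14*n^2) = (c - 3*n)/(c + 7*n)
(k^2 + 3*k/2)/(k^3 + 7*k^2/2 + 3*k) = 1/(k + 2)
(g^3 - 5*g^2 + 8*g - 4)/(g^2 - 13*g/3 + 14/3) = 3*(g^2 - 3*g + 2)/(3*g - 7)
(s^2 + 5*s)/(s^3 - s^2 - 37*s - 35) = s/(s^2 - 6*s - 7)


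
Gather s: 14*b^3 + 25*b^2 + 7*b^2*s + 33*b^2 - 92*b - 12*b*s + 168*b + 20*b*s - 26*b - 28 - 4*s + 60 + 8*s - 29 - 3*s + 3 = 14*b^3 + 58*b^2 + 50*b + s*(7*b^2 + 8*b + 1) + 6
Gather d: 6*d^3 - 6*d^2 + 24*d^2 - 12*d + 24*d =6*d^3 + 18*d^2 + 12*d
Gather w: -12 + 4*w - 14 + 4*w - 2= 8*w - 28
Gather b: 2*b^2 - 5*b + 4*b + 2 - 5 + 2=2*b^2 - b - 1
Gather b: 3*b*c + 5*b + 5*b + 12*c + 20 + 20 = b*(3*c + 10) + 12*c + 40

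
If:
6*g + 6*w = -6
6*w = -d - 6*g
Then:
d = 6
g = -w - 1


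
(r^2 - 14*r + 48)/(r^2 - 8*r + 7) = (r^2 - 14*r + 48)/(r^2 - 8*r + 7)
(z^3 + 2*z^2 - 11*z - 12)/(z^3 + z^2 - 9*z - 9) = (z + 4)/(z + 3)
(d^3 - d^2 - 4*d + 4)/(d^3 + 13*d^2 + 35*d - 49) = (d^2 - 4)/(d^2 + 14*d + 49)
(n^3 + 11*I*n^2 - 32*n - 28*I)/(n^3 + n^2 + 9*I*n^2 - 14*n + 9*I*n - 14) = (n + 2*I)/(n + 1)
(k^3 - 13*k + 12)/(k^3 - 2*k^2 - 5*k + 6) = (k + 4)/(k + 2)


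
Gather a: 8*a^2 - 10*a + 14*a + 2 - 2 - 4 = 8*a^2 + 4*a - 4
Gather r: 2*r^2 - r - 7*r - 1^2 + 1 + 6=2*r^2 - 8*r + 6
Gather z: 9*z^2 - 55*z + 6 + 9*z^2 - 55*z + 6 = 18*z^2 - 110*z + 12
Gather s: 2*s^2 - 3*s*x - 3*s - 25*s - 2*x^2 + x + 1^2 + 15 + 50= 2*s^2 + s*(-3*x - 28) - 2*x^2 + x + 66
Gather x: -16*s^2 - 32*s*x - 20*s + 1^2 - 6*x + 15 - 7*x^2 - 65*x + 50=-16*s^2 - 20*s - 7*x^2 + x*(-32*s - 71) + 66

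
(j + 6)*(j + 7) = j^2 + 13*j + 42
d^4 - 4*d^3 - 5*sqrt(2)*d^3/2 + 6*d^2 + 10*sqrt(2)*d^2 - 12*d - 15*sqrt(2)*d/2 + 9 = (d - 3)*(d - 1)*(d - 3*sqrt(2)/2)*(d - sqrt(2))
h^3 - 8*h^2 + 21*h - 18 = (h - 3)^2*(h - 2)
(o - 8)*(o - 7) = o^2 - 15*o + 56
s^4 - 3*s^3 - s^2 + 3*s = s*(s - 3)*(s - 1)*(s + 1)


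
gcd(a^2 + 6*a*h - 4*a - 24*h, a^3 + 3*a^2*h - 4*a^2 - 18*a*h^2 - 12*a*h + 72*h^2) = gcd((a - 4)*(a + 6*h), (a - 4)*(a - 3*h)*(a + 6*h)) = a^2 + 6*a*h - 4*a - 24*h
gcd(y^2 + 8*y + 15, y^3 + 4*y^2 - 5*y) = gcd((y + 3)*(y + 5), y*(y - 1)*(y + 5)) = y + 5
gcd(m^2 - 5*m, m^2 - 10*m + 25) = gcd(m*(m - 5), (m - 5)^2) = m - 5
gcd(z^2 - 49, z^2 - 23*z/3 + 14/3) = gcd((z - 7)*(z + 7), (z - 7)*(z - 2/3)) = z - 7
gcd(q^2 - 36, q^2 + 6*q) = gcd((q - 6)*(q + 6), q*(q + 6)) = q + 6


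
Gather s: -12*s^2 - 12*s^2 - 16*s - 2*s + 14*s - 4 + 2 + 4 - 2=-24*s^2 - 4*s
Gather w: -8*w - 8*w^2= -8*w^2 - 8*w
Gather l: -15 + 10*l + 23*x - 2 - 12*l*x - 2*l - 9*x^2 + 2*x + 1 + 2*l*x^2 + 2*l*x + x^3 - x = l*(2*x^2 - 10*x + 8) + x^3 - 9*x^2 + 24*x - 16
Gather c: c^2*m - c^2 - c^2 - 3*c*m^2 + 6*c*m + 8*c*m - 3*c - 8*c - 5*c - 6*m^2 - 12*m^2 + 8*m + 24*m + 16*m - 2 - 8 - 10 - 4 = c^2*(m - 2) + c*(-3*m^2 + 14*m - 16) - 18*m^2 + 48*m - 24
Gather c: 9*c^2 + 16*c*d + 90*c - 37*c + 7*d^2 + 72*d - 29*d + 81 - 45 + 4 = 9*c^2 + c*(16*d + 53) + 7*d^2 + 43*d + 40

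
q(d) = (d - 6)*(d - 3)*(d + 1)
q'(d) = (d - 6)*(d - 3) + (d - 6)*(d + 1) + (d - 3)*(d + 1)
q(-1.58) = -20.14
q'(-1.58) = 41.77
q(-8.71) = -1328.08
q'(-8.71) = 375.95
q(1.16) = 19.24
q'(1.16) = -5.52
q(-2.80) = -91.87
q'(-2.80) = 77.32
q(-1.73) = -26.69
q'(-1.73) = 45.66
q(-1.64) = -22.69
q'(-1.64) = 43.31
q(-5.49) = -438.00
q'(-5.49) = 187.26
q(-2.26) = -54.74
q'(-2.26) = 60.48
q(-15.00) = -5292.00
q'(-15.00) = 924.00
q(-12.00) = -2970.00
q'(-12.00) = 633.00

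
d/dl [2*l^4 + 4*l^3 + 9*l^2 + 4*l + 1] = 8*l^3 + 12*l^2 + 18*l + 4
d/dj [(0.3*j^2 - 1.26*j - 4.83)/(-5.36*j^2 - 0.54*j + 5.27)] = (-6.9156*j^2 - 48.6156*j - 9.2484)/(28.7296*j^4 + 5.7888*j^3 - 56.2028*j^2 - 5.6916*j + 27.7729)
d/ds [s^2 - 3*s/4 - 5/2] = 2*s - 3/4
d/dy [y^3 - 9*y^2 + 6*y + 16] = 3*y^2 - 18*y + 6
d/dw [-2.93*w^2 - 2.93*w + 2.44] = -5.86*w - 2.93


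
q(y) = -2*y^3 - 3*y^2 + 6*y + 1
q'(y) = -6*y^2 - 6*y + 6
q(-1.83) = -7.77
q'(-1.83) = -3.11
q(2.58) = -37.84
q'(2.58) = -49.42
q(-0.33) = -1.23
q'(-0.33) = 7.33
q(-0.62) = -3.40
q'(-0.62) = 7.41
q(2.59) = -38.33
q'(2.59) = -49.79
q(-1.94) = -7.33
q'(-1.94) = -4.94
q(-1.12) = -6.67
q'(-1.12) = 5.19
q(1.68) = -6.87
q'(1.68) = -21.01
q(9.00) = -1646.00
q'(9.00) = -534.00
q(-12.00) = 2953.00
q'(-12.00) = -786.00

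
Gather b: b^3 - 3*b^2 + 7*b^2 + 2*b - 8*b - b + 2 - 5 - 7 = b^3 + 4*b^2 - 7*b - 10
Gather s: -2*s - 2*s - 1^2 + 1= -4*s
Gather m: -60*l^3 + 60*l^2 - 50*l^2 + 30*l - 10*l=-60*l^3 + 10*l^2 + 20*l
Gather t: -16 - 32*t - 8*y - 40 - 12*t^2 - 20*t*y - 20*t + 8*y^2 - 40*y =-12*t^2 + t*(-20*y - 52) + 8*y^2 - 48*y - 56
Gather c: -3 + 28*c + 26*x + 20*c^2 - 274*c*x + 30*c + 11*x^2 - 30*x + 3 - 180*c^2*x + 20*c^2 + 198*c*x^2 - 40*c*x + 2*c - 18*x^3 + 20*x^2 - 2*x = c^2*(40 - 180*x) + c*(198*x^2 - 314*x + 60) - 18*x^3 + 31*x^2 - 6*x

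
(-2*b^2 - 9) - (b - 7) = -2*b^2 - b - 2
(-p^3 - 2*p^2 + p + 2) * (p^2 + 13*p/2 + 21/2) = -p^5 - 17*p^4/2 - 45*p^3/2 - 25*p^2/2 + 47*p/2 + 21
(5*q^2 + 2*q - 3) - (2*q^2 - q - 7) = 3*q^2 + 3*q + 4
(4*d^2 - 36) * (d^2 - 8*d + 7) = 4*d^4 - 32*d^3 - 8*d^2 + 288*d - 252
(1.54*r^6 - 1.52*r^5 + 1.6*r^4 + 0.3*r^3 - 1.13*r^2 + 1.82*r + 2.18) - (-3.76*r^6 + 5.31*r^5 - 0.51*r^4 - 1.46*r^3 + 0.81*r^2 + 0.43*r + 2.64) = 5.3*r^6 - 6.83*r^5 + 2.11*r^4 + 1.76*r^3 - 1.94*r^2 + 1.39*r - 0.46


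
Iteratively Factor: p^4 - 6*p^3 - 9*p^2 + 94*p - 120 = (p + 4)*(p^3 - 10*p^2 + 31*p - 30) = (p - 5)*(p + 4)*(p^2 - 5*p + 6) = (p - 5)*(p - 2)*(p + 4)*(p - 3)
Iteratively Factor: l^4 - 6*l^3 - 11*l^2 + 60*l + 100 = (l - 5)*(l^3 - l^2 - 16*l - 20) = (l - 5)*(l + 2)*(l^2 - 3*l - 10) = (l - 5)^2*(l + 2)*(l + 2)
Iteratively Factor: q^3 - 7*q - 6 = (q - 3)*(q^2 + 3*q + 2) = (q - 3)*(q + 2)*(q + 1)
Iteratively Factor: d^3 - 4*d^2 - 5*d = (d - 5)*(d^2 + d) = d*(d - 5)*(d + 1)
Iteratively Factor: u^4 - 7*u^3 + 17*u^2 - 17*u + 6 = (u - 3)*(u^3 - 4*u^2 + 5*u - 2) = (u - 3)*(u - 1)*(u^2 - 3*u + 2) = (u - 3)*(u - 2)*(u - 1)*(u - 1)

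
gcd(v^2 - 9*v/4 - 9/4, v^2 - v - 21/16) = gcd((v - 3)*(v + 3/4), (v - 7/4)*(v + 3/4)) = v + 3/4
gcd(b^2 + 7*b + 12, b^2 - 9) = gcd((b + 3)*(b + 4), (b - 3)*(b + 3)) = b + 3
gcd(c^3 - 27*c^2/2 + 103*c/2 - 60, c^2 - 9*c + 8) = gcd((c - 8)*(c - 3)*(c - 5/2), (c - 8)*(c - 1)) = c - 8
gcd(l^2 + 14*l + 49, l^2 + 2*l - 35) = l + 7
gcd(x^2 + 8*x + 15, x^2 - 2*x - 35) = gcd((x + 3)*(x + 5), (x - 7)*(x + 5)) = x + 5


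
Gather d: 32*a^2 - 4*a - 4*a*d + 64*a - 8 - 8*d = 32*a^2 + 60*a + d*(-4*a - 8) - 8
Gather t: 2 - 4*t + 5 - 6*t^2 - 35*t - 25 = -6*t^2 - 39*t - 18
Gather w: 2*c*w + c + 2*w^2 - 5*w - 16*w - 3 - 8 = c + 2*w^2 + w*(2*c - 21) - 11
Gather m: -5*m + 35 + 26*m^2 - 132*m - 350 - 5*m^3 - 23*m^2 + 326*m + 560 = -5*m^3 + 3*m^2 + 189*m + 245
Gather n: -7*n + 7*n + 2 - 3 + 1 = 0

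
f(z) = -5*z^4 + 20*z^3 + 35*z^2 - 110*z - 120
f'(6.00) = -1850.00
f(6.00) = -1680.00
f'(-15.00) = 79840.00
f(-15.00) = -311220.00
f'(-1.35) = -45.94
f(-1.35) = 26.47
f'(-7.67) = 11907.19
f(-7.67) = -23545.84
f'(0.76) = -30.92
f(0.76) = -176.27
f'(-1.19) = -74.63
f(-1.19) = 16.73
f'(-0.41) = -127.24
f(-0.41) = -70.54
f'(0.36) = -77.96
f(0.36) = -154.21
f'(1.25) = 32.19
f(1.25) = -175.96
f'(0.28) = -86.14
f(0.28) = -147.65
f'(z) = -20*z^3 + 60*z^2 + 70*z - 110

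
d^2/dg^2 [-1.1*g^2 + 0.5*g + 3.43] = -2.20000000000000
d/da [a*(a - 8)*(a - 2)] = 3*a^2 - 20*a + 16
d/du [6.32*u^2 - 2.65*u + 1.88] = 12.64*u - 2.65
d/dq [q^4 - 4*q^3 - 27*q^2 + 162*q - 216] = 4*q^3 - 12*q^2 - 54*q + 162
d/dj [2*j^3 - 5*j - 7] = 6*j^2 - 5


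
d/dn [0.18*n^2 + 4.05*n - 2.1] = 0.36*n + 4.05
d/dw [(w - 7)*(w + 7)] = 2*w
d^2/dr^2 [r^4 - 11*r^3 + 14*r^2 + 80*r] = 12*r^2 - 66*r + 28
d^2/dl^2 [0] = 0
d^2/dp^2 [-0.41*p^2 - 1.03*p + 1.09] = -0.820000000000000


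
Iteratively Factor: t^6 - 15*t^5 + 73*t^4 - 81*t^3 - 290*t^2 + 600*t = (t - 3)*(t^5 - 12*t^4 + 37*t^3 + 30*t^2 - 200*t) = (t - 4)*(t - 3)*(t^4 - 8*t^3 + 5*t^2 + 50*t) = t*(t - 4)*(t - 3)*(t^3 - 8*t^2 + 5*t + 50) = t*(t - 5)*(t - 4)*(t - 3)*(t^2 - 3*t - 10) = t*(t - 5)^2*(t - 4)*(t - 3)*(t + 2)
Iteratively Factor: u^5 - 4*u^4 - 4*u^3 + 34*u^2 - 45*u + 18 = (u + 3)*(u^4 - 7*u^3 + 17*u^2 - 17*u + 6) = (u - 2)*(u + 3)*(u^3 - 5*u^2 + 7*u - 3) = (u - 2)*(u - 1)*(u + 3)*(u^2 - 4*u + 3) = (u - 2)*(u - 1)^2*(u + 3)*(u - 3)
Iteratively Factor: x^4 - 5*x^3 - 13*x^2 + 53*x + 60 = (x + 3)*(x^3 - 8*x^2 + 11*x + 20) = (x - 4)*(x + 3)*(x^2 - 4*x - 5) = (x - 4)*(x + 1)*(x + 3)*(x - 5)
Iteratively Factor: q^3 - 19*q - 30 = (q + 2)*(q^2 - 2*q - 15) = (q + 2)*(q + 3)*(q - 5)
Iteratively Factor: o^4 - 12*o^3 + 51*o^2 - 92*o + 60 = (o - 3)*(o^3 - 9*o^2 + 24*o - 20) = (o - 3)*(o - 2)*(o^2 - 7*o + 10) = (o - 3)*(o - 2)^2*(o - 5)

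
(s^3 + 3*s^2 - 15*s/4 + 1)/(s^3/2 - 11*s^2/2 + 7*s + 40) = (4*s^3 + 12*s^2 - 15*s + 4)/(2*(s^3 - 11*s^2 + 14*s + 80))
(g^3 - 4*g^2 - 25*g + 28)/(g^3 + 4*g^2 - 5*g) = (g^2 - 3*g - 28)/(g*(g + 5))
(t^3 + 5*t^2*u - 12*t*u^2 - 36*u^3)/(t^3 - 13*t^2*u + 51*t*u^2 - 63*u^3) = (t^2 + 8*t*u + 12*u^2)/(t^2 - 10*t*u + 21*u^2)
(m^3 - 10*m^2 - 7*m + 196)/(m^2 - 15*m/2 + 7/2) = 2*(m^2 - 3*m - 28)/(2*m - 1)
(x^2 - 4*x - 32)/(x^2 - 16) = (x - 8)/(x - 4)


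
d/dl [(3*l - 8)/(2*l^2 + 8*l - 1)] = (-6*l^2 + 32*l + 61)/(4*l^4 + 32*l^3 + 60*l^2 - 16*l + 1)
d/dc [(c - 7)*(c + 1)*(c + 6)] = 3*c^2 - 43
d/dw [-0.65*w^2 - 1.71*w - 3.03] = -1.3*w - 1.71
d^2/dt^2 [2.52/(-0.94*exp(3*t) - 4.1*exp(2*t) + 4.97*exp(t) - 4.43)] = (-2.52*(2.82*exp(2*t) + 8.2*exp(t) - 4.97)*(5.64*exp(2*t) + 16.4*exp(t) - 9.94)*exp(t) + (21.3192*exp(2*t) + 41.328*exp(t) - 12.5244)*(0.94*exp(3*t) + 4.1*exp(2*t) - 4.97*exp(t) + 4.43))*exp(t)/(0.94*exp(3*t) + 4.1*exp(2*t) - 4.97*exp(t) + 4.43)^3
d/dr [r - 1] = 1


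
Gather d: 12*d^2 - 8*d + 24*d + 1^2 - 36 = 12*d^2 + 16*d - 35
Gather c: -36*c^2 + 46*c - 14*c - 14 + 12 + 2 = -36*c^2 + 32*c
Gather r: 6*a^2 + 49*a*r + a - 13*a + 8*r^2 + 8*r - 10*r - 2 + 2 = 6*a^2 - 12*a + 8*r^2 + r*(49*a - 2)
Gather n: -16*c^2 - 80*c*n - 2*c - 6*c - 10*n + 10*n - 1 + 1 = -16*c^2 - 80*c*n - 8*c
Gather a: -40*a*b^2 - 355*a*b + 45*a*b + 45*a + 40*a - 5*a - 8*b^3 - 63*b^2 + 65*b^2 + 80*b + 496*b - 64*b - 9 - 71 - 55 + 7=a*(-40*b^2 - 310*b + 80) - 8*b^3 + 2*b^2 + 512*b - 128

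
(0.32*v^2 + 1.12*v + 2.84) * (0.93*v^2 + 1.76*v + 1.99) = 0.2976*v^4 + 1.6048*v^3 + 5.2492*v^2 + 7.2272*v + 5.6516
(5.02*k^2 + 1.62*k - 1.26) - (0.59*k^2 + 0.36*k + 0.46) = 4.43*k^2 + 1.26*k - 1.72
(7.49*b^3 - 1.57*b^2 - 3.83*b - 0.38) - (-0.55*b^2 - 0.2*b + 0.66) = 7.49*b^3 - 1.02*b^2 - 3.63*b - 1.04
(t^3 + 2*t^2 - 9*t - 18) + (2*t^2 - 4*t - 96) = t^3 + 4*t^2 - 13*t - 114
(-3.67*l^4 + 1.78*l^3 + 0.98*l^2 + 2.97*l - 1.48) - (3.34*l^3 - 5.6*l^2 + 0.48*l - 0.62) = -3.67*l^4 - 1.56*l^3 + 6.58*l^2 + 2.49*l - 0.86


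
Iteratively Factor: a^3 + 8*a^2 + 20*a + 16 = (a + 4)*(a^2 + 4*a + 4) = (a + 2)*(a + 4)*(a + 2)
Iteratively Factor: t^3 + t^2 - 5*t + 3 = (t - 1)*(t^2 + 2*t - 3) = (t - 1)*(t + 3)*(t - 1)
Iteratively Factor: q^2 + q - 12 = (q - 3)*(q + 4)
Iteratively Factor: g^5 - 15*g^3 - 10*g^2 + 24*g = (g + 2)*(g^4 - 2*g^3 - 11*g^2 + 12*g) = (g - 1)*(g + 2)*(g^3 - g^2 - 12*g) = (g - 1)*(g + 2)*(g + 3)*(g^2 - 4*g) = (g - 4)*(g - 1)*(g + 2)*(g + 3)*(g)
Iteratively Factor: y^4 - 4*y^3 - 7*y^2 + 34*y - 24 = (y - 1)*(y^3 - 3*y^2 - 10*y + 24) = (y - 1)*(y + 3)*(y^2 - 6*y + 8) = (y - 2)*(y - 1)*(y + 3)*(y - 4)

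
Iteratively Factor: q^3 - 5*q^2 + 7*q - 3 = (q - 1)*(q^2 - 4*q + 3) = (q - 3)*(q - 1)*(q - 1)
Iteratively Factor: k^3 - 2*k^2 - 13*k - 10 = (k + 1)*(k^2 - 3*k - 10) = (k + 1)*(k + 2)*(k - 5)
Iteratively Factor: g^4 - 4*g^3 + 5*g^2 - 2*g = (g - 2)*(g^3 - 2*g^2 + g) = (g - 2)*(g - 1)*(g^2 - g) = (g - 2)*(g - 1)^2*(g)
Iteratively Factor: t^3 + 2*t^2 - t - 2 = (t + 2)*(t^2 - 1) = (t + 1)*(t + 2)*(t - 1)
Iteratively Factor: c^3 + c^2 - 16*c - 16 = (c + 4)*(c^2 - 3*c - 4) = (c - 4)*(c + 4)*(c + 1)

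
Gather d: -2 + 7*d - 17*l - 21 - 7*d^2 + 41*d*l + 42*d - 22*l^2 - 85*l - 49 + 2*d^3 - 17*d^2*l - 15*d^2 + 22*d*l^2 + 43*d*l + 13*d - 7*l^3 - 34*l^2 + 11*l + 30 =2*d^3 + d^2*(-17*l - 22) + d*(22*l^2 + 84*l + 62) - 7*l^3 - 56*l^2 - 91*l - 42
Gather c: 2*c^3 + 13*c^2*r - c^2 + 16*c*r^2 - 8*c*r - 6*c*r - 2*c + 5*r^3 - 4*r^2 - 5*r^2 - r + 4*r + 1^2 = 2*c^3 + c^2*(13*r - 1) + c*(16*r^2 - 14*r - 2) + 5*r^3 - 9*r^2 + 3*r + 1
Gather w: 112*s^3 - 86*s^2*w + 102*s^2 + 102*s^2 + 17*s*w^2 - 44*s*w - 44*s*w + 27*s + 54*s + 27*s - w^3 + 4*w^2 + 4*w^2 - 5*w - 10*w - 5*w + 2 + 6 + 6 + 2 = 112*s^3 + 204*s^2 + 108*s - w^3 + w^2*(17*s + 8) + w*(-86*s^2 - 88*s - 20) + 16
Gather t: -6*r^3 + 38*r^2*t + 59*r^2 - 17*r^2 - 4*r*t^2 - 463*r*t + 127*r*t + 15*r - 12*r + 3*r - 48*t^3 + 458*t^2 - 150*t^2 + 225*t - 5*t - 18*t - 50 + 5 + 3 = -6*r^3 + 42*r^2 + 6*r - 48*t^3 + t^2*(308 - 4*r) + t*(38*r^2 - 336*r + 202) - 42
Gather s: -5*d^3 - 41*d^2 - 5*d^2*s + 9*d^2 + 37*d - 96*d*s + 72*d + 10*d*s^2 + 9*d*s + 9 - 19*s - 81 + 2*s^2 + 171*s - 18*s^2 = -5*d^3 - 32*d^2 + 109*d + s^2*(10*d - 16) + s*(-5*d^2 - 87*d + 152) - 72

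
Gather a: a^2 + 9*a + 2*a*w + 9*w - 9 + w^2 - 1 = a^2 + a*(2*w + 9) + w^2 + 9*w - 10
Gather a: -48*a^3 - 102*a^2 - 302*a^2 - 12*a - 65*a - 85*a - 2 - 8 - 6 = -48*a^3 - 404*a^2 - 162*a - 16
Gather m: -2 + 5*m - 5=5*m - 7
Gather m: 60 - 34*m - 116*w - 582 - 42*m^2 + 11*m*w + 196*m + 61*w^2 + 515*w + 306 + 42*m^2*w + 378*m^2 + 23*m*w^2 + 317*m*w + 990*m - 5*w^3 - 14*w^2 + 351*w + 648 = m^2*(42*w + 336) + m*(23*w^2 + 328*w + 1152) - 5*w^3 + 47*w^2 + 750*w + 432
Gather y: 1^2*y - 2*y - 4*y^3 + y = -4*y^3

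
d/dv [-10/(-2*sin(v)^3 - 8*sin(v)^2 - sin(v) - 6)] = 10*(-16*sin(v) + 3*cos(2*v) - 4)*cos(v)/(2*sin(v)^3 + 8*sin(v)^2 + sin(v) + 6)^2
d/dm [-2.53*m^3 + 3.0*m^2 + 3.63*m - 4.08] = -7.59*m^2 + 6.0*m + 3.63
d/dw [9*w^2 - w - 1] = 18*w - 1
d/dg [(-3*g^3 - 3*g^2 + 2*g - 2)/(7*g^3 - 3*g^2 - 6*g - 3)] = (30*g^4 + 8*g^3 + 93*g^2 + 6*g - 18)/(49*g^6 - 42*g^5 - 75*g^4 - 6*g^3 + 54*g^2 + 36*g + 9)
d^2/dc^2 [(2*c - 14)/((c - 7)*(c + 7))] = 4/(c + 7)^3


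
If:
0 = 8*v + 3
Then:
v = -3/8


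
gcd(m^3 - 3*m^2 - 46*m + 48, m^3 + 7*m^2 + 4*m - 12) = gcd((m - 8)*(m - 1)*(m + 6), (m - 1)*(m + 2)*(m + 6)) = m^2 + 5*m - 6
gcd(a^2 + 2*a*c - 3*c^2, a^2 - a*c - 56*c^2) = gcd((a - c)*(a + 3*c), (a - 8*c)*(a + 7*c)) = 1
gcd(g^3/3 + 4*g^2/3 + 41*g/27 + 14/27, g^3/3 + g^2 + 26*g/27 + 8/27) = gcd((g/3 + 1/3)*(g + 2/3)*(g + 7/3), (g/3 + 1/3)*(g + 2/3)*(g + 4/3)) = g^2 + 5*g/3 + 2/3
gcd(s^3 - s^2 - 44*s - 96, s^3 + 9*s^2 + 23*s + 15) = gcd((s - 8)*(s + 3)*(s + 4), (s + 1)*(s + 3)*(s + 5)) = s + 3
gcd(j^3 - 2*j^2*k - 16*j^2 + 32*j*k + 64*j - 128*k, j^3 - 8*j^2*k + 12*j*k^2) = j - 2*k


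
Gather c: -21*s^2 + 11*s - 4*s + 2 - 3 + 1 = -21*s^2 + 7*s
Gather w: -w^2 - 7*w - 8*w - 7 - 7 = -w^2 - 15*w - 14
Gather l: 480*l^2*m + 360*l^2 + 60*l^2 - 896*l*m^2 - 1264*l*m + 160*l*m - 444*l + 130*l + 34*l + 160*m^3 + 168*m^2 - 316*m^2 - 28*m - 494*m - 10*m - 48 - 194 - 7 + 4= l^2*(480*m + 420) + l*(-896*m^2 - 1104*m - 280) + 160*m^3 - 148*m^2 - 532*m - 245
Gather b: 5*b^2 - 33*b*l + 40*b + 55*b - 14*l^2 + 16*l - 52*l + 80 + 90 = 5*b^2 + b*(95 - 33*l) - 14*l^2 - 36*l + 170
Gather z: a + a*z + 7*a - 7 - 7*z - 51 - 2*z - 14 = 8*a + z*(a - 9) - 72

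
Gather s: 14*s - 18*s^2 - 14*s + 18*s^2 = 0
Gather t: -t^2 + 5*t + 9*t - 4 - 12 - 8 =-t^2 + 14*t - 24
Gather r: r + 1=r + 1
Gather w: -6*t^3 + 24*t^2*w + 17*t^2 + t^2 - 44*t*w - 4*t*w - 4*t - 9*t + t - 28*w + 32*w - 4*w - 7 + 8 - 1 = -6*t^3 + 18*t^2 - 12*t + w*(24*t^2 - 48*t)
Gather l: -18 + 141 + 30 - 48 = 105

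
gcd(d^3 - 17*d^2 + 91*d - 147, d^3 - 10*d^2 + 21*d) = d^2 - 10*d + 21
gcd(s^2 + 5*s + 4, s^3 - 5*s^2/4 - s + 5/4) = s + 1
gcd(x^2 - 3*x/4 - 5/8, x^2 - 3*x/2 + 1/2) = 1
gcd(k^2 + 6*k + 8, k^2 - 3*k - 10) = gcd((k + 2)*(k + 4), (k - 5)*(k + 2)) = k + 2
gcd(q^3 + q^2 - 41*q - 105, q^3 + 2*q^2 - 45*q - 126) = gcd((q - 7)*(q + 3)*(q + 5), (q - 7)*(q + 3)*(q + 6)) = q^2 - 4*q - 21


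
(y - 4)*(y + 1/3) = y^2 - 11*y/3 - 4/3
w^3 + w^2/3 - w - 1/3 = (w - 1)*(w + 1/3)*(w + 1)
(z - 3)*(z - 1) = z^2 - 4*z + 3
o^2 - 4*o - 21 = (o - 7)*(o + 3)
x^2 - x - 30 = (x - 6)*(x + 5)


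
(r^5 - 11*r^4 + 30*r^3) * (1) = r^5 - 11*r^4 + 30*r^3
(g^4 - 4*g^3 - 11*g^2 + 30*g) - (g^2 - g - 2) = g^4 - 4*g^3 - 12*g^2 + 31*g + 2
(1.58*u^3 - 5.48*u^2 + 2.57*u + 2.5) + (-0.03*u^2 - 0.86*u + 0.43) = 1.58*u^3 - 5.51*u^2 + 1.71*u + 2.93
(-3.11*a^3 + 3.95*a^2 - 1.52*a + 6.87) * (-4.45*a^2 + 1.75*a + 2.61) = 13.8395*a^5 - 23.02*a^4 + 5.5594*a^3 - 22.922*a^2 + 8.0553*a + 17.9307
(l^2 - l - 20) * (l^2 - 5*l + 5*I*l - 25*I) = l^4 - 6*l^3 + 5*I*l^3 - 15*l^2 - 30*I*l^2 + 100*l - 75*I*l + 500*I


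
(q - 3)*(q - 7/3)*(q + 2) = q^3 - 10*q^2/3 - 11*q/3 + 14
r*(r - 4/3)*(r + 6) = r^3 + 14*r^2/3 - 8*r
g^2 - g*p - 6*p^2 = (g - 3*p)*(g + 2*p)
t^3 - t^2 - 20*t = t*(t - 5)*(t + 4)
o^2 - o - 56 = (o - 8)*(o + 7)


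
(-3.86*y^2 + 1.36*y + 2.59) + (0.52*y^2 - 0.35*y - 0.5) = -3.34*y^2 + 1.01*y + 2.09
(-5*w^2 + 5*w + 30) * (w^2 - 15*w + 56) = -5*w^4 + 80*w^3 - 325*w^2 - 170*w + 1680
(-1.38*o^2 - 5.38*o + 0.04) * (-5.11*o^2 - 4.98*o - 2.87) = 7.0518*o^4 + 34.3642*o^3 + 30.5486*o^2 + 15.2414*o - 0.1148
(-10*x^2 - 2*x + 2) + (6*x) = -10*x^2 + 4*x + 2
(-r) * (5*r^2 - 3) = -5*r^3 + 3*r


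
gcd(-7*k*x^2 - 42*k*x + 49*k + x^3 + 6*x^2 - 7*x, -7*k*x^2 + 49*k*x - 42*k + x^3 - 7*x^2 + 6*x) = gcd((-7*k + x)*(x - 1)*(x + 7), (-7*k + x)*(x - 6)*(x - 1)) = -7*k*x + 7*k + x^2 - x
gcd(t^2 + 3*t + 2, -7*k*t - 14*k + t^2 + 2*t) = t + 2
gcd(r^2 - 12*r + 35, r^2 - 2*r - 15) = r - 5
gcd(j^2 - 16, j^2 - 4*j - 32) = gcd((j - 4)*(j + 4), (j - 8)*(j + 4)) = j + 4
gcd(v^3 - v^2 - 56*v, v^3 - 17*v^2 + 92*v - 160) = v - 8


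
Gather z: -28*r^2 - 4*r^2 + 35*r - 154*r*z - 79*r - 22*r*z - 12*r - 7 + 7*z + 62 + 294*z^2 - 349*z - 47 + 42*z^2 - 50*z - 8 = -32*r^2 - 56*r + 336*z^2 + z*(-176*r - 392)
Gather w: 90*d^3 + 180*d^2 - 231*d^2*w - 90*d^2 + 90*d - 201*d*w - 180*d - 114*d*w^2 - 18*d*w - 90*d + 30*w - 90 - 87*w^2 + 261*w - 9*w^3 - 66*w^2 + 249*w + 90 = 90*d^3 + 90*d^2 - 180*d - 9*w^3 + w^2*(-114*d - 153) + w*(-231*d^2 - 219*d + 540)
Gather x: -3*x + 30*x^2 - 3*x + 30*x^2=60*x^2 - 6*x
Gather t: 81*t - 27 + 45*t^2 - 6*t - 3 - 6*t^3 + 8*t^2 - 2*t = -6*t^3 + 53*t^2 + 73*t - 30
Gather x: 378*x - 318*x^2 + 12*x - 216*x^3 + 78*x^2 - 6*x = -216*x^3 - 240*x^2 + 384*x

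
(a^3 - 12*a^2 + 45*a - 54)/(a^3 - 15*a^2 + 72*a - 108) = (a - 3)/(a - 6)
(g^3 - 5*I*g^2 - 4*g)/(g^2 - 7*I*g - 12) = g*(g - I)/(g - 3*I)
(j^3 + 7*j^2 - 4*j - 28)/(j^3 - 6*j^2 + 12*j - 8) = (j^2 + 9*j + 14)/(j^2 - 4*j + 4)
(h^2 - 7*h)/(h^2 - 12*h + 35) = h/(h - 5)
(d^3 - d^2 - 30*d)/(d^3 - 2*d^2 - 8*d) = (-d^2 + d + 30)/(-d^2 + 2*d + 8)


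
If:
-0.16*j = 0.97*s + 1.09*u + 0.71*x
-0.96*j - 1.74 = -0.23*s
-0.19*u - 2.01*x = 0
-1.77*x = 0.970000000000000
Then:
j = -3.15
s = -5.59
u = 5.80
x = -0.55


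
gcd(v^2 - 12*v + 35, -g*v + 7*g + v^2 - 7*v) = v - 7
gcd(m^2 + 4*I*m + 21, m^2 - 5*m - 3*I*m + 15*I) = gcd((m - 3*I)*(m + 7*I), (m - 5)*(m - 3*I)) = m - 3*I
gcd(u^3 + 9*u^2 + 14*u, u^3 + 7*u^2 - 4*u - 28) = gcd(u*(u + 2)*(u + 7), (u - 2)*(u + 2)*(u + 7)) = u^2 + 9*u + 14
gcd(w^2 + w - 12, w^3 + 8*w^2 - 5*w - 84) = w^2 + w - 12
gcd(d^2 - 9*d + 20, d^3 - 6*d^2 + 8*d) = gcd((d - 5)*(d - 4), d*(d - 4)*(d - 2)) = d - 4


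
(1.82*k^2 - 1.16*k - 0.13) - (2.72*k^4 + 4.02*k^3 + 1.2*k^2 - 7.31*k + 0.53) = -2.72*k^4 - 4.02*k^3 + 0.62*k^2 + 6.15*k - 0.66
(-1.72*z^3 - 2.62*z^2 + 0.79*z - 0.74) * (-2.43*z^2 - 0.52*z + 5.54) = 4.1796*z^5 + 7.261*z^4 - 10.0861*z^3 - 13.1274*z^2 + 4.7614*z - 4.0996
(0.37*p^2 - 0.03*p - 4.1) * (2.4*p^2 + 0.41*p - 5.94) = 0.888*p^4 + 0.0797*p^3 - 12.0501*p^2 - 1.5028*p + 24.354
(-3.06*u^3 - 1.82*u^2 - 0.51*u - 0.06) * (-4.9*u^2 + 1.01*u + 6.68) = 14.994*u^5 + 5.8274*u^4 - 19.78*u^3 - 12.3787*u^2 - 3.4674*u - 0.4008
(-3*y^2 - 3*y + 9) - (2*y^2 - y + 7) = -5*y^2 - 2*y + 2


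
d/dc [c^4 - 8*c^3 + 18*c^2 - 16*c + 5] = 4*c^3 - 24*c^2 + 36*c - 16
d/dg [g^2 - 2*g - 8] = 2*g - 2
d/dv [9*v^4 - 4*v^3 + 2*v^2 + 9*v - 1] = 36*v^3 - 12*v^2 + 4*v + 9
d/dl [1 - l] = -1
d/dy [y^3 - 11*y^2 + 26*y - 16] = 3*y^2 - 22*y + 26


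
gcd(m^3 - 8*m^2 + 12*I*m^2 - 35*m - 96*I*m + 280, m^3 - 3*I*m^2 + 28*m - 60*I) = m + 5*I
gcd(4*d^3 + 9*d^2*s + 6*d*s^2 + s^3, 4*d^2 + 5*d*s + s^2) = 4*d^2 + 5*d*s + s^2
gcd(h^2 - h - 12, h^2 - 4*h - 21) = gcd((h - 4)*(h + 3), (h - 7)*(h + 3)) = h + 3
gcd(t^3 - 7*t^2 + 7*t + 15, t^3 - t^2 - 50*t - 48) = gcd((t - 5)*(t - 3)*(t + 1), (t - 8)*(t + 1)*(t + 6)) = t + 1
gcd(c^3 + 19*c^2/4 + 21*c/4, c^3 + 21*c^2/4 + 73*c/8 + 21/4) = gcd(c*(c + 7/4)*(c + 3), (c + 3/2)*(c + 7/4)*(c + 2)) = c + 7/4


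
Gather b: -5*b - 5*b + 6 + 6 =12 - 10*b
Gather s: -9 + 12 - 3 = 0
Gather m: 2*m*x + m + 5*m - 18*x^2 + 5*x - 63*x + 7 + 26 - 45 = m*(2*x + 6) - 18*x^2 - 58*x - 12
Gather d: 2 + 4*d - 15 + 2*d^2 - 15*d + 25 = 2*d^2 - 11*d + 12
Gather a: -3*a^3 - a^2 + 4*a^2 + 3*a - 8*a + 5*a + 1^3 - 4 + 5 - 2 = -3*a^3 + 3*a^2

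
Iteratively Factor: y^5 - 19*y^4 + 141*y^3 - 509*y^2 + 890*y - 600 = (y - 5)*(y^4 - 14*y^3 + 71*y^2 - 154*y + 120) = (y - 5)*(y - 3)*(y^3 - 11*y^2 + 38*y - 40) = (y - 5)^2*(y - 3)*(y^2 - 6*y + 8) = (y - 5)^2*(y - 3)*(y - 2)*(y - 4)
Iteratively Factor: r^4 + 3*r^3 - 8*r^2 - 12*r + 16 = (r + 2)*(r^3 + r^2 - 10*r + 8) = (r + 2)*(r + 4)*(r^2 - 3*r + 2) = (r - 2)*(r + 2)*(r + 4)*(r - 1)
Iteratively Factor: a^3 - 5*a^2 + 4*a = (a)*(a^2 - 5*a + 4) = a*(a - 4)*(a - 1)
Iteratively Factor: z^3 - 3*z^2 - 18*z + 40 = (z + 4)*(z^2 - 7*z + 10) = (z - 5)*(z + 4)*(z - 2)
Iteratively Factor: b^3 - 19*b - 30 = (b - 5)*(b^2 + 5*b + 6) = (b - 5)*(b + 3)*(b + 2)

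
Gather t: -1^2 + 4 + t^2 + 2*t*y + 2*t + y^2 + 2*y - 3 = t^2 + t*(2*y + 2) + y^2 + 2*y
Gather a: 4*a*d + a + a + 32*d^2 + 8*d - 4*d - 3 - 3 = a*(4*d + 2) + 32*d^2 + 4*d - 6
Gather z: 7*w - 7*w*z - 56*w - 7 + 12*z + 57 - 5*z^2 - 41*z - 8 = -49*w - 5*z^2 + z*(-7*w - 29) + 42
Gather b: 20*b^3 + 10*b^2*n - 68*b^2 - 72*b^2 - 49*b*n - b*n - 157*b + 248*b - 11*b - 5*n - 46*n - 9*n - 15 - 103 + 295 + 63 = 20*b^3 + b^2*(10*n - 140) + b*(80 - 50*n) - 60*n + 240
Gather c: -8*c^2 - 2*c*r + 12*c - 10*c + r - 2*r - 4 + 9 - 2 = -8*c^2 + c*(2 - 2*r) - r + 3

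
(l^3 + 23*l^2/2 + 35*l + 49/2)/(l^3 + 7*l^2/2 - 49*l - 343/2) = (l + 1)/(l - 7)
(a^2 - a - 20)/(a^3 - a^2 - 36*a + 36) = (a^2 - a - 20)/(a^3 - a^2 - 36*a + 36)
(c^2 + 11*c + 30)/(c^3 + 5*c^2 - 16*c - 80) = (c + 6)/(c^2 - 16)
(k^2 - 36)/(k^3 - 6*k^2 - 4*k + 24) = (k + 6)/(k^2 - 4)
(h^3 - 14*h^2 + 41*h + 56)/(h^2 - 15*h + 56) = h + 1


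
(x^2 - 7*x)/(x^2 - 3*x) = (x - 7)/(x - 3)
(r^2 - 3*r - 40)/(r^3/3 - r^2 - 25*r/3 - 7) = 3*(-r^2 + 3*r + 40)/(-r^3 + 3*r^2 + 25*r + 21)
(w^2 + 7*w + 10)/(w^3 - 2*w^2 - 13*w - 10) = (w + 5)/(w^2 - 4*w - 5)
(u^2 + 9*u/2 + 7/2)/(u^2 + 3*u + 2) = (u + 7/2)/(u + 2)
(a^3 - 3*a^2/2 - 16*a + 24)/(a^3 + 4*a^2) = 1 - 11/(2*a) + 6/a^2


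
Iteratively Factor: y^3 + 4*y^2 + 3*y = (y + 3)*(y^2 + y) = y*(y + 3)*(y + 1)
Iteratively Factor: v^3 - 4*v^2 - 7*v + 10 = (v - 5)*(v^2 + v - 2) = (v - 5)*(v + 2)*(v - 1)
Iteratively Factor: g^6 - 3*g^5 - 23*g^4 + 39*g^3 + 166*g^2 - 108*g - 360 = (g - 2)*(g^5 - g^4 - 25*g^3 - 11*g^2 + 144*g + 180) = (g - 2)*(g + 2)*(g^4 - 3*g^3 - 19*g^2 + 27*g + 90) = (g - 3)*(g - 2)*(g + 2)*(g^3 - 19*g - 30) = (g - 3)*(g - 2)*(g + 2)^2*(g^2 - 2*g - 15) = (g - 3)*(g - 2)*(g + 2)^2*(g + 3)*(g - 5)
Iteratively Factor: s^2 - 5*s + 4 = (s - 4)*(s - 1)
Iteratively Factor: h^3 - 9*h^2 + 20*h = (h - 5)*(h^2 - 4*h) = (h - 5)*(h - 4)*(h)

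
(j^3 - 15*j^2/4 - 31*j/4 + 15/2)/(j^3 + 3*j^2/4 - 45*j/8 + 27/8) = 2*(j^2 - 3*j - 10)/(2*j^2 + 3*j - 9)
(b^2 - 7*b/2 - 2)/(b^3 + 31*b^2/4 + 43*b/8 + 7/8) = 4*(b - 4)/(4*b^2 + 29*b + 7)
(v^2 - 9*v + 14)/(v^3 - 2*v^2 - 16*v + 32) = (v - 7)/(v^2 - 16)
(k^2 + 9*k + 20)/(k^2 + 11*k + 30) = (k + 4)/(k + 6)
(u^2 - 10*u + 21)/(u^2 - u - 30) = (-u^2 + 10*u - 21)/(-u^2 + u + 30)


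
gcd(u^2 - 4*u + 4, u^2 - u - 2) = u - 2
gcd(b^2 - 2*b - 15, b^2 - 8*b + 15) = b - 5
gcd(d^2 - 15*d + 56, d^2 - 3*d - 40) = d - 8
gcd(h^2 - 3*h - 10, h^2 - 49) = 1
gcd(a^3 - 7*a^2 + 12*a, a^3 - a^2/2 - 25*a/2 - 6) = a - 4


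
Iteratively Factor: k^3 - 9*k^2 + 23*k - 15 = (k - 5)*(k^2 - 4*k + 3) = (k - 5)*(k - 3)*(k - 1)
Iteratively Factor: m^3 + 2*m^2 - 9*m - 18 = (m + 2)*(m^2 - 9) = (m - 3)*(m + 2)*(m + 3)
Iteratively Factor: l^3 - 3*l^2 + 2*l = (l - 1)*(l^2 - 2*l) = (l - 2)*(l - 1)*(l)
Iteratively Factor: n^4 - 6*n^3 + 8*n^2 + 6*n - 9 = (n - 3)*(n^3 - 3*n^2 - n + 3) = (n - 3)*(n + 1)*(n^2 - 4*n + 3) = (n - 3)*(n - 1)*(n + 1)*(n - 3)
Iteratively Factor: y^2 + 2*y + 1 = (y + 1)*(y + 1)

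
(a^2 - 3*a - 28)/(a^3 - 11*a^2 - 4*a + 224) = 1/(a - 8)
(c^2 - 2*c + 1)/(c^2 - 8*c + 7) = (c - 1)/(c - 7)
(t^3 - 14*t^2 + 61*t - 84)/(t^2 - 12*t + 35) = (t^2 - 7*t + 12)/(t - 5)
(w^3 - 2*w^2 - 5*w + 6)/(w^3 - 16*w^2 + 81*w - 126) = (w^2 + w - 2)/(w^2 - 13*w + 42)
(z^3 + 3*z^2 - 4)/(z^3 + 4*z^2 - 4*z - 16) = (z^2 + z - 2)/(z^2 + 2*z - 8)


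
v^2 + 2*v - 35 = (v - 5)*(v + 7)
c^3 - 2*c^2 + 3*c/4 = c*(c - 3/2)*(c - 1/2)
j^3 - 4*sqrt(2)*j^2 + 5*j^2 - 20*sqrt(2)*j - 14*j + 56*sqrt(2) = (j - 2)*(j + 7)*(j - 4*sqrt(2))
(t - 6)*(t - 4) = t^2 - 10*t + 24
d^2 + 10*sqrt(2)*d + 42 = (d + 3*sqrt(2))*(d + 7*sqrt(2))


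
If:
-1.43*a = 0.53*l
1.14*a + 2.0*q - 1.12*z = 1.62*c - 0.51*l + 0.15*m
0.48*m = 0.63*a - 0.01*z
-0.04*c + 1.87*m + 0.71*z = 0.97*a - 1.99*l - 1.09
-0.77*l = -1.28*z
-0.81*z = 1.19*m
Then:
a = 0.00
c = 27.25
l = 0.00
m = 0.00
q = 22.07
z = 0.00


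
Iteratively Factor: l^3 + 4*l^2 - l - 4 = (l + 4)*(l^2 - 1) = (l - 1)*(l + 4)*(l + 1)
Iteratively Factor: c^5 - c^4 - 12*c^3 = (c)*(c^4 - c^3 - 12*c^2) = c*(c + 3)*(c^3 - 4*c^2) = c^2*(c + 3)*(c^2 - 4*c) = c^3*(c + 3)*(c - 4)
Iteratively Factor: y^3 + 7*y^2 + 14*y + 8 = (y + 2)*(y^2 + 5*y + 4) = (y + 1)*(y + 2)*(y + 4)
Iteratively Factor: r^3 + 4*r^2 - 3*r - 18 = (r + 3)*(r^2 + r - 6) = (r + 3)^2*(r - 2)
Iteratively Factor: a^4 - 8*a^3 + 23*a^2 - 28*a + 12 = (a - 1)*(a^3 - 7*a^2 + 16*a - 12) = (a - 3)*(a - 1)*(a^2 - 4*a + 4) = (a - 3)*(a - 2)*(a - 1)*(a - 2)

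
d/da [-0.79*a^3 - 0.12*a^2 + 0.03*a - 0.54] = -2.37*a^2 - 0.24*a + 0.03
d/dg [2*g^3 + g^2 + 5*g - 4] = 6*g^2 + 2*g + 5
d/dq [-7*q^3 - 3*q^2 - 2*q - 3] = -21*q^2 - 6*q - 2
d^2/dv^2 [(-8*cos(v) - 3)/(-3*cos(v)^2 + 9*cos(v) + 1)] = 2*(648*(1 - cos(2*v))^2*cos(v) + 324*(1 - cos(2*v))^2 + 419*cos(v) + 1386*cos(2*v) + 333*cos(3*v) - 144*cos(5*v) - 1350)/(18*cos(v) - 3*cos(2*v) - 1)^3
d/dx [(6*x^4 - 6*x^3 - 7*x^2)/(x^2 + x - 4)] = x*(12*x^4 + 12*x^3 - 108*x^2 + 65*x + 56)/(x^4 + 2*x^3 - 7*x^2 - 8*x + 16)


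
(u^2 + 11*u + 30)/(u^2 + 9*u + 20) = (u + 6)/(u + 4)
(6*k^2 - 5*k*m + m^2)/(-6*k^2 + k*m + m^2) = (-3*k + m)/(3*k + m)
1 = 1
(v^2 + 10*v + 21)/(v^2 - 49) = (v + 3)/(v - 7)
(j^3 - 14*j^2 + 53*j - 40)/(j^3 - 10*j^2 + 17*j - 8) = (j - 5)/(j - 1)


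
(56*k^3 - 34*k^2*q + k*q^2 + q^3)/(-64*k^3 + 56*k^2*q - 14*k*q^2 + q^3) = (7*k + q)/(-8*k + q)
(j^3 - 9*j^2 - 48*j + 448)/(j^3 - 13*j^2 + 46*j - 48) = (j^2 - j - 56)/(j^2 - 5*j + 6)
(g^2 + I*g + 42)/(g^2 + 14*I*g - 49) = (g - 6*I)/(g + 7*I)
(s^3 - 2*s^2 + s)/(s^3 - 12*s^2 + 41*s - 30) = s*(s - 1)/(s^2 - 11*s + 30)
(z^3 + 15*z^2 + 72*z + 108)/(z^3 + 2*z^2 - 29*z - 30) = (z^2 + 9*z + 18)/(z^2 - 4*z - 5)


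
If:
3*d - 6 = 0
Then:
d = 2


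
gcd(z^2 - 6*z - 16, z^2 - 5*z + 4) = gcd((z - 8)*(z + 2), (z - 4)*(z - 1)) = 1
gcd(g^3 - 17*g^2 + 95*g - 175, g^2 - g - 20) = g - 5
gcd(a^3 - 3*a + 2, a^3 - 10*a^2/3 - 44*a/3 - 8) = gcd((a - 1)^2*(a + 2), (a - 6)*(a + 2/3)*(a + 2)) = a + 2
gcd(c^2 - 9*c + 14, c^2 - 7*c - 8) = 1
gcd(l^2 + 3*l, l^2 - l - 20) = 1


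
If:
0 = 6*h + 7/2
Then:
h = -7/12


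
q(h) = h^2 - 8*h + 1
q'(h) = 2*h - 8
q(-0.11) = 1.89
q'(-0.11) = -8.22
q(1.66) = -9.52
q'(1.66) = -4.68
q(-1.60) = 16.36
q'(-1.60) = -11.20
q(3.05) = -14.10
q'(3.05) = -1.90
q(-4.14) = 51.26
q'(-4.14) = -16.28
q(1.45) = -8.50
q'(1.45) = -5.10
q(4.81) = -14.34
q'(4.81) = 1.62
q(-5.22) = 70.01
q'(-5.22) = -18.44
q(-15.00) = 346.00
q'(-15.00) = -38.00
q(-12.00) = 241.00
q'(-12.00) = -32.00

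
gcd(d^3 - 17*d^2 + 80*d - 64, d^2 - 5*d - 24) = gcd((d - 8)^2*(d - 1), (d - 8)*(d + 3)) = d - 8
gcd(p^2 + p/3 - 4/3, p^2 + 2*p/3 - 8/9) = p + 4/3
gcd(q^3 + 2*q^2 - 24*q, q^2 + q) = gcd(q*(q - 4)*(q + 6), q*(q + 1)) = q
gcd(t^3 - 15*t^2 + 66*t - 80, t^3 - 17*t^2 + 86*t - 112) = t^2 - 10*t + 16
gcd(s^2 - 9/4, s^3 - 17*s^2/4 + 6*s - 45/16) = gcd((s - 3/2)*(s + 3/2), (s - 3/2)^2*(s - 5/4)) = s - 3/2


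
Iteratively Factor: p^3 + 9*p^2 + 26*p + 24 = (p + 2)*(p^2 + 7*p + 12) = (p + 2)*(p + 3)*(p + 4)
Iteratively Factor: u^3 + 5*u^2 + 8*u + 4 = (u + 2)*(u^2 + 3*u + 2) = (u + 2)^2*(u + 1)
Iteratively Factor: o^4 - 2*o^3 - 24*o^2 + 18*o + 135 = (o + 3)*(o^3 - 5*o^2 - 9*o + 45) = (o - 5)*(o + 3)*(o^2 - 9) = (o - 5)*(o - 3)*(o + 3)*(o + 3)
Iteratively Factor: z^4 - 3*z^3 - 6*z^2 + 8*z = (z + 2)*(z^3 - 5*z^2 + 4*z) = (z - 4)*(z + 2)*(z^2 - z) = (z - 4)*(z - 1)*(z + 2)*(z)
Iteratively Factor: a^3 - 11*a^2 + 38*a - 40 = (a - 4)*(a^2 - 7*a + 10) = (a - 4)*(a - 2)*(a - 5)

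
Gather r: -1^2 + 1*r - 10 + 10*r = 11*r - 11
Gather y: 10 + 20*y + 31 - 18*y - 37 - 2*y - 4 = 0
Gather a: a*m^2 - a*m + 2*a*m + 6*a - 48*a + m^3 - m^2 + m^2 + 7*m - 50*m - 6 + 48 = a*(m^2 + m - 42) + m^3 - 43*m + 42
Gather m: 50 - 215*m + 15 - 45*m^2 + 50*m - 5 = -45*m^2 - 165*m + 60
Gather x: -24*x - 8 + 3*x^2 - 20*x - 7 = 3*x^2 - 44*x - 15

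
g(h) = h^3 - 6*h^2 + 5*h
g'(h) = 3*h^2 - 12*h + 5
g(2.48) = -9.25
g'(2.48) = -6.31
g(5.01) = 0.20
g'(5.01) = 20.18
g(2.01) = -6.07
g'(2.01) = -7.00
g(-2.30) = -55.41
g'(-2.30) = 48.47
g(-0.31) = -2.16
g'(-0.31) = 9.01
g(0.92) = 0.30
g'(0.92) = -3.50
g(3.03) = -12.12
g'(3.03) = -3.82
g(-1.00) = -12.00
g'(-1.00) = 20.00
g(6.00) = 30.00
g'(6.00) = 41.00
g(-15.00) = -4800.00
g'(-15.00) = 860.00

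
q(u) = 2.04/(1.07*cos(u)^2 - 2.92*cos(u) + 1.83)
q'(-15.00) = 0.28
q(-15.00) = 0.44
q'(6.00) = 3026.90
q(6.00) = 159.82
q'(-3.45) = -0.10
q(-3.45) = 0.37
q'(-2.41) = 0.29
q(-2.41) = 0.44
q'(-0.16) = 2697.46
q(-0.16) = -206.84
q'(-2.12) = 0.53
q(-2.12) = 0.56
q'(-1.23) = 4.47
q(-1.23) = 2.10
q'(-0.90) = 13.85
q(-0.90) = 4.76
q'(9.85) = 0.14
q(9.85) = 0.38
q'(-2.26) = 0.40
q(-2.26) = 0.50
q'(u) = 2.04*(2.14*sin(u)*cos(u) - 2.92*sin(u))/(1.07*cos(u)^2 - 2.92*cos(u) + 1.83)^2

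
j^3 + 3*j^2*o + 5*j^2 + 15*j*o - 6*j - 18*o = (j - 1)*(j + 6)*(j + 3*o)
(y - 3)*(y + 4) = y^2 + y - 12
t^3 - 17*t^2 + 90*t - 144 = (t - 8)*(t - 6)*(t - 3)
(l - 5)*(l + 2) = l^2 - 3*l - 10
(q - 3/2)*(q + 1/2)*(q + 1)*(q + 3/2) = q^4 + 3*q^3/2 - 7*q^2/4 - 27*q/8 - 9/8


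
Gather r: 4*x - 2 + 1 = 4*x - 1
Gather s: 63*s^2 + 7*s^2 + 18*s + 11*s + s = 70*s^2 + 30*s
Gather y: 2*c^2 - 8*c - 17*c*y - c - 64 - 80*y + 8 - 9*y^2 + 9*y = 2*c^2 - 9*c - 9*y^2 + y*(-17*c - 71) - 56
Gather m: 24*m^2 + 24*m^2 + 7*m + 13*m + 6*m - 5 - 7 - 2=48*m^2 + 26*m - 14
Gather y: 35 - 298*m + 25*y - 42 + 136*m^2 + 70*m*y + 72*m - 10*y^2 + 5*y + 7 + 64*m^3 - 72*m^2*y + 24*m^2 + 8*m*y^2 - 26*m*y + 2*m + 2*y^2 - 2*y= 64*m^3 + 160*m^2 - 224*m + y^2*(8*m - 8) + y*(-72*m^2 + 44*m + 28)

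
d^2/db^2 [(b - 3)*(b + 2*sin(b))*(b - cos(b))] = -2*b^2*sin(b) + b^2*cos(b) + 10*b*sin(b) + 4*b*sin(2*b) + 5*b*cos(b) + 6*b - 2*sin(b) - 12*sin(2*b) - 14*cos(b) - 4*cos(2*b) - 6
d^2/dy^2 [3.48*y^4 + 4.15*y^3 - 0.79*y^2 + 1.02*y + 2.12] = 41.76*y^2 + 24.9*y - 1.58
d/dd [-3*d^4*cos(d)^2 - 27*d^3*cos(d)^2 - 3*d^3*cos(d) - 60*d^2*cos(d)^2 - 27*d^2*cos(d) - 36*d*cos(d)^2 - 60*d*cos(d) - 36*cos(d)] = 3*d^4*sin(2*d) + 3*d^3*sin(d) + 27*d^3*sin(2*d) - 12*d^3*cos(d)^2 + 27*d^2*sin(d) + 60*d^2*sin(2*d) - 81*d^2*cos(d)^2 - 9*d^2*cos(d) + 60*d*sin(d) + 36*d*sin(2*d) - 120*d*cos(d)^2 - 54*d*cos(d) + 36*sin(d) - 36*cos(d)^2 - 60*cos(d)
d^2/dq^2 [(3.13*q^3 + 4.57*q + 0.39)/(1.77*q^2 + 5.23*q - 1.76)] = (-2.8421709430404e-14*q^4 + 219.365012*q^3 - 165.535158*q^2 + 165.253326*q + 107.89699)/(5.545233*q^6 + 49.155201*q^5 + 128.702187*q^4 + 45.300691*q^3 - 127.975056*q^2 + 48.601344*q - 5.451776)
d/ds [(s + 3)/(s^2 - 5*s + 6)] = (s^2 - 5*s - (s + 3)*(2*s - 5) + 6)/(s^2 - 5*s + 6)^2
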